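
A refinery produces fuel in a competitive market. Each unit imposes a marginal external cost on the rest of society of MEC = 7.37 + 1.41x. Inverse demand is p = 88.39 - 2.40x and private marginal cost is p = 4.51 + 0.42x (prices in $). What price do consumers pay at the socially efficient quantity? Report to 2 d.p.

Social marginal cost = private MC + MEC = 11.88 + 1.83x.
Set SMC = demand: 11.88 + 1.83x = 88.39 - 2.40x → x* = 18.0875.
Consumer price on the demand curve at x*: 88.39 − 2.40×18.0875 = 44.9800.

P = $44.98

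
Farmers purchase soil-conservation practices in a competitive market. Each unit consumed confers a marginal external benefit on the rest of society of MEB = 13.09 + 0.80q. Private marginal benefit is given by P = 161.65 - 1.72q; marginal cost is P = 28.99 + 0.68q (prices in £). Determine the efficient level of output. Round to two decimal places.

Social marginal benefit = demand + MEB = 174.74 - 0.92q.
Set SMB = MC: 174.74 - 0.92q = 28.99 + 0.68q → q* = 91.0938.

q* = 91.09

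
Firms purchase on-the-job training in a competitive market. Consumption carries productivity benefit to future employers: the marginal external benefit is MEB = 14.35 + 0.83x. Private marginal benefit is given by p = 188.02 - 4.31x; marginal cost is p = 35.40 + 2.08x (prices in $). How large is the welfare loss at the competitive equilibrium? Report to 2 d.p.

DWL = $105.02

Market equilibrium (private): 35.40 + 2.08x = 188.02 - 4.31x → x_m = 23.8842.
Social marginal benefit = demand + MEB = 202.37 - 3.48x.
Set SMB = MC: 202.37 - 3.48x = 35.40 + 2.08x → x* = 30.0306.
Between x* and x_m the wedge SMB − MC runs linearly from 0 to MEB(x_m), so the loss is a triangle.
DWL = ½ × 6.1464 × 34.1739 = 105.0232.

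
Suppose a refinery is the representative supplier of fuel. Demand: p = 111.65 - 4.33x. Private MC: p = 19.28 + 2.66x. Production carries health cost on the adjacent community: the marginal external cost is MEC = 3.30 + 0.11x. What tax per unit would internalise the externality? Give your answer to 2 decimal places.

Social marginal cost = private MC + MEC = 22.58 + 2.77x.
Set SMC = demand: 22.58 + 2.77x = 111.65 - 4.33x → x* = 12.5451.
The Pigouvian tax equals MEC at x*: 3.30 + 0.11×12.5451 = 4.6800.

tax = 4.68 per unit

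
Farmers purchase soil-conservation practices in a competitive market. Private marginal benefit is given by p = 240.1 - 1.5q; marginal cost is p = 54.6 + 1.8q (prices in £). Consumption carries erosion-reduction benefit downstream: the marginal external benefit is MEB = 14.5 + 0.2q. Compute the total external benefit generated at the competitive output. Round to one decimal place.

£1131.1

Market equilibrium (private): 54.6 + 1.8q = 240.1 - 1.5q → q_m = 56.2121.
Total external benefit = ∫₀^{q_m} (14.5 + 0.2q) dq = 14.5×56.2121 + ½×0.2×56.2121² = 1131.0555.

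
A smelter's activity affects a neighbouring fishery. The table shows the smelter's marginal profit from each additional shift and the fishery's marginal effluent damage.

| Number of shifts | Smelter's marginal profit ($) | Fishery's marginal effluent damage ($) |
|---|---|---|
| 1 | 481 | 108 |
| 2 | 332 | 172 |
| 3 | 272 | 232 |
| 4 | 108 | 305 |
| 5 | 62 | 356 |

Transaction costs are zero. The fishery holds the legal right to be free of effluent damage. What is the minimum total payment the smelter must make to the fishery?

$512

Efficient level: marginal profit ≥ marginal effluent damage through level 3, so k* = 3.
With the fishery holding the right, the smelter must at least compensate total damage at k*: 108 + 172 + 232 = 512.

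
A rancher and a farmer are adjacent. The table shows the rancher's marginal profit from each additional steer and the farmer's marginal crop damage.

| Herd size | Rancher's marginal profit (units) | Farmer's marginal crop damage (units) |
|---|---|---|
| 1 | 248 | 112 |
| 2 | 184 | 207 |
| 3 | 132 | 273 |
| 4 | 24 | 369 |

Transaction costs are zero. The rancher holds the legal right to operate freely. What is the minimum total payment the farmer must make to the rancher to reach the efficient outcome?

340

Left alone the rancher would choose level 4 (marginal profit stays positive).
Efficient level: k* = 1 (marginal profit ≥ marginal crop damage through 1).
The farmer must at least cover the rancher's forgone profit from cutting 4→1: 184 + 132 + 24 = 340.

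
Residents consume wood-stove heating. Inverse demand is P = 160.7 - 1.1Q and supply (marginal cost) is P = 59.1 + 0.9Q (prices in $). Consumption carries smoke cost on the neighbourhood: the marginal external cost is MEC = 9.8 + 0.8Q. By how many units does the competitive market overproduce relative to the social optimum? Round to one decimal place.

18.0 units

Market equilibrium (private): 59.1 + 0.9Q = 160.7 - 1.1Q → Q_m = 50.8000.
Social marginal benefit = demand − MEC = 150.9 - 1.9Q.
Set SMB = MC: 150.9 - 1.9Q = 59.1 + 0.9Q → Q* = 32.7857.
Gap = |50.8000 − 32.7857| = 18.0143.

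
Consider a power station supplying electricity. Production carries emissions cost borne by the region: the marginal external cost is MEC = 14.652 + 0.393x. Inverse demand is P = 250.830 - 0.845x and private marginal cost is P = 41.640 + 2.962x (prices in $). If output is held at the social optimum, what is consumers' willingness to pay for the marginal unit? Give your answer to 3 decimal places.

P = $211.691

Social marginal cost = private MC + MEC = 56.292 + 3.355x.
Set SMC = demand: 56.292 + 3.355x = 250.830 - 0.845x → x* = 46.3186.
Consumer price on the demand curve at x*: 250.830 − 0.845×46.3186 = 211.6908.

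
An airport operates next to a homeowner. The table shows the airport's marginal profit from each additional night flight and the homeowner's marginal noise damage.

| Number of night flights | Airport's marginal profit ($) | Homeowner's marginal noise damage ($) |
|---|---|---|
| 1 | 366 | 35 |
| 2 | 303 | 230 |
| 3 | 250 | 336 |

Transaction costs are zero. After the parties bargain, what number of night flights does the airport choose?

Bargaining reaches the level where marginal profit last exceeds marginal noise damage.
That holds through level 2 (303 ≥ 230) but not at 3 (250 < 336).

2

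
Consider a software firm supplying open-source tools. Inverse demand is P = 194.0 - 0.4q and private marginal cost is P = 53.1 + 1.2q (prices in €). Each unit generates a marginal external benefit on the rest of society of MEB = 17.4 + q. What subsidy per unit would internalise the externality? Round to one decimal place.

Social marginal cost = private MC − MEB = 35.7 + 0.2q.
Set SMC = demand: 35.7 + 0.2q = 194.0 - 0.4q → q* = 263.8333.
The Pigouvian subsidy equals MEB at q*: 17.4 + 1.0×263.8333 = 281.2333.

subsidy = €281.2 per unit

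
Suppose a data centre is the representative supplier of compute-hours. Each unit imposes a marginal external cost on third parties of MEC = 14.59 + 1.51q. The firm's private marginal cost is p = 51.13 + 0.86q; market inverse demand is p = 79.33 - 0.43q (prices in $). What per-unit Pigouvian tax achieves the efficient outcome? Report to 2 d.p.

Social marginal cost = private MC + MEC = 65.72 + 2.37q.
Set SMC = demand: 65.72 + 2.37q = 79.33 - 0.43q → q* = 4.8607.
The Pigouvian tax equals MEC at q*: 14.59 + 1.51×4.8607 = 21.9297.

tax = $21.93 per unit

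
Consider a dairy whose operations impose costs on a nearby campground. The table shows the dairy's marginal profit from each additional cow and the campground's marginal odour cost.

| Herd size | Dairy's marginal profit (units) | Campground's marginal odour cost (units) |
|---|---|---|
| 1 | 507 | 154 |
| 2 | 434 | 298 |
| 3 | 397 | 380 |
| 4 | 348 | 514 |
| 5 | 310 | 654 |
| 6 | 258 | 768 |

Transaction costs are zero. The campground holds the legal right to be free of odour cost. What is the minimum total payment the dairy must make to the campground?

832

Efficient level: marginal profit ≥ marginal odour cost through level 3, so k* = 3.
With the campground holding the right, the dairy must at least compensate total damage at k*: 154 + 298 + 380 = 832.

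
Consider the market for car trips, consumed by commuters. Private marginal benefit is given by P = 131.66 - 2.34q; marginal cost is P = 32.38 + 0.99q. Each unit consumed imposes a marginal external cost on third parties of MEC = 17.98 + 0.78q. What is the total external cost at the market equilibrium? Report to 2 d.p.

882.71

Market equilibrium (private): 32.38 + 0.99q = 131.66 - 2.34q → q_m = 29.8138.
Total external cost = ∫₀^{q_m} (17.98 + 0.78q) dq = 17.98×29.8138 + ½×0.78×29.8138² = 882.7086.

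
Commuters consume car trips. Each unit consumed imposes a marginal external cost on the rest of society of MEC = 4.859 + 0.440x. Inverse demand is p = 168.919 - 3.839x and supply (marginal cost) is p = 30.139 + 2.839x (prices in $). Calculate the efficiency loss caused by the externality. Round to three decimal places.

Market equilibrium (private): 30.139 + 2.839x = 168.919 - 3.839x → x_m = 20.7817.
Social marginal benefit = demand − MEC = 164.060 - 4.279x.
Set SMB = MC: 164.060 - 4.279x = 30.139 + 2.839x → x* = 18.8144.
Between x* and x_m the wedge MC − SMB runs linearly from 0 to MEC(x_m), so the loss is a triangle.
DWL = ½ × 1.9673 × 14.0029 = 13.7740.

DWL = $13.774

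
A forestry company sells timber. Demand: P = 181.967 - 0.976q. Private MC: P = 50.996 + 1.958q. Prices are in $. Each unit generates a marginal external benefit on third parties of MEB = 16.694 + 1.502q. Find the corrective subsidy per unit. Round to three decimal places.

Social marginal cost = private MC − MEB = 34.302 + 0.456q.
Set SMC = demand: 34.302 + 0.456q = 181.967 - 0.976q → q* = 103.1180.
The Pigouvian subsidy equals MEB at q*: 16.694 + 1.502×103.1180 = 171.5772.

subsidy = $171.577 per unit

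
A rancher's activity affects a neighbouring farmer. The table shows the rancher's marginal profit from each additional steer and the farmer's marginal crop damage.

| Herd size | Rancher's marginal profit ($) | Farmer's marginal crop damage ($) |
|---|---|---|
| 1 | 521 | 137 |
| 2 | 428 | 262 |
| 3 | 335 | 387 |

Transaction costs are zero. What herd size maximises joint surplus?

Bargaining reaches the level where marginal profit last exceeds marginal crop damage.
That holds through level 2 (428 ≥ 262) but not at 3 (335 < 387).

2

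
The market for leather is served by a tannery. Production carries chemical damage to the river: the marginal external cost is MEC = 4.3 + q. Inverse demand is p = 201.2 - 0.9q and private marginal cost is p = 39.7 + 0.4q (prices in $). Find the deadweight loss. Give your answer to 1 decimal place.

DWL = $3591.3

Market equilibrium (private): 39.7 + 0.4q = 201.2 - 0.9q → q_m = 124.2308.
Social marginal cost = private MC + MEC = 44.0 + 1.4q.
Set SMC = demand: 44.0 + 1.4q = 201.2 - 0.9q → q* = 68.3478.
Between q* and q_m the wedge SMC − demand runs linearly from 0 to MEC(q_m), so the loss is a triangle.
DWL = ½ × 55.8830 × 128.5308 = 3591.3433.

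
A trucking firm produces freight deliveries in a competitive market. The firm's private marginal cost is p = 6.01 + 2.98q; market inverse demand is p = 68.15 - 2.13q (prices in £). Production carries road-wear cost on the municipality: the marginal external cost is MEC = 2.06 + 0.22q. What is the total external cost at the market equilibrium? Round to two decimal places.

£41.32

Market equilibrium (private): 6.01 + 2.98q = 68.15 - 2.13q → q_m = 12.1605.
Total external cost = ∫₀^{q_m} (2.06 + 0.22q) dq = 2.06×12.1605 + ½×0.22×12.1605² = 41.3172.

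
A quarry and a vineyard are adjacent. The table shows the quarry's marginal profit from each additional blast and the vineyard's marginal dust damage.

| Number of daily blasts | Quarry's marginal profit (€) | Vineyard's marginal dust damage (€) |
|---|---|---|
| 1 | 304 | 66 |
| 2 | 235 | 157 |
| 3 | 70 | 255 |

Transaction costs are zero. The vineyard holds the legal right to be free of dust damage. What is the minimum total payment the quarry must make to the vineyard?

€223

Efficient level: marginal profit ≥ marginal dust damage through level 2, so k* = 2.
With the vineyard holding the right, the quarry must at least compensate total damage at k*: 66 + 157 = 223.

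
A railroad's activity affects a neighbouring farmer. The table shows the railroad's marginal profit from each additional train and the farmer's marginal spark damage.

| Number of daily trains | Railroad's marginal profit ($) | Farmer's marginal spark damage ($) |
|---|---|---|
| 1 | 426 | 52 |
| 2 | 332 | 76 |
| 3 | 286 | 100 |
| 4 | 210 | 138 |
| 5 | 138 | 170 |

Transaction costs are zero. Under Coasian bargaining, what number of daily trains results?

4

Bargaining reaches the level where marginal profit last exceeds marginal spark damage.
That holds through level 4 (210 ≥ 138) but not at 5 (138 < 170).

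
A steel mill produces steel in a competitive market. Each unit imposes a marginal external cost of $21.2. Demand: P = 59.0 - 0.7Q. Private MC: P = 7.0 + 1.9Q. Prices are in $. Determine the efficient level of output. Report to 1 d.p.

Q* = 11.8

Social marginal cost = private MC + MEC = 28.2 + 1.9Q.
Set SMC = demand: 28.2 + 1.9Q = 59.0 - 0.7Q → Q* = 11.8462.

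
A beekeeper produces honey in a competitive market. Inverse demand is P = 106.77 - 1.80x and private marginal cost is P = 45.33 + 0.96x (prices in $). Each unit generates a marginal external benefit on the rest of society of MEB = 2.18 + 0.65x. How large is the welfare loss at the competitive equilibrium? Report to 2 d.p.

DWL = $65.69

Market equilibrium (private): 45.33 + 0.96x = 106.77 - 1.80x → x_m = 22.2609.
Social marginal cost = private MC − MEB = 43.15 + 0.31x.
Set SMC = demand: 43.15 + 0.31x = 106.77 - 1.80x → x* = 30.1517.
Between x* and x_m the wedge demand − SMC runs linearly from 0 to MEB(x_m), so the loss is a triangle.
DWL = ½ × 7.8908 × 16.6496 = 65.6893.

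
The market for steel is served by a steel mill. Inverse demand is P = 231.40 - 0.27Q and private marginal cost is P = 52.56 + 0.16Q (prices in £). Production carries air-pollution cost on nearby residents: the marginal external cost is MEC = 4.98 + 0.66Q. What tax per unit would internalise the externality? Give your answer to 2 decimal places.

tax = £110.25 per unit

Social marginal cost = private MC + MEC = 57.54 + 0.82Q.
Set SMC = demand: 57.54 + 0.82Q = 231.40 - 0.27Q → Q* = 159.5046.
The Pigouvian tax equals MEC at Q*: 4.98 + 0.66×159.5046 = 110.2530.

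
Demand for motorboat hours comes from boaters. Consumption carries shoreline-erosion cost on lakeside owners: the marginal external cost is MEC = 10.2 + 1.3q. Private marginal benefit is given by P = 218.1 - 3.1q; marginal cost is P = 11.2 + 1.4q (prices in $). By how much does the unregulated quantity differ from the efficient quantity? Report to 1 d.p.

Market equilibrium (private): 11.2 + 1.4q = 218.1 - 3.1q → q_m = 45.9778.
Social marginal benefit = demand − MEC = 207.9 - 4.4q.
Set SMB = MC: 207.9 - 4.4q = 11.2 + 1.4q → q* = 33.9138.
Gap = |45.9778 − 33.9138| = 12.0640.

12.1 units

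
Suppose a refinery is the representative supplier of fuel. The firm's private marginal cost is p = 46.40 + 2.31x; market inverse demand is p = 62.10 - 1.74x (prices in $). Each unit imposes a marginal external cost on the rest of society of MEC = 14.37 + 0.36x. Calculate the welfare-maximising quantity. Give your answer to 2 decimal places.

Social marginal cost = private MC + MEC = 60.77 + 2.67x.
Set SMC = demand: 60.77 + 2.67x = 62.10 - 1.74x → x* = 0.3016.

x* = 0.30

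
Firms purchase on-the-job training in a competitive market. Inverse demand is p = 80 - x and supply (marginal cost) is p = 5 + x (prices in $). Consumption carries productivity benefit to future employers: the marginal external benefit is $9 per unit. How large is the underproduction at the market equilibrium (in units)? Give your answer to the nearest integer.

5 units

Market equilibrium (private): 5 + x = 80 - x → x_m = 37.5000.
Social marginal benefit = demand + MEB = 89 - x.
Set SMB = MC: 89 - x = 5 + x → x* = 42.0000.
Gap = |37.5000 − 42.0000| = 4.5000.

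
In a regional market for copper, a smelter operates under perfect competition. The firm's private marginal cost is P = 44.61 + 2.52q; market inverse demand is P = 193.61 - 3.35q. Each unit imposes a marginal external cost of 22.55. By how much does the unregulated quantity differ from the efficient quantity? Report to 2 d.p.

3.84 units

Market equilibrium (private): 44.61 + 2.52q = 193.61 - 3.35q → q_m = 25.3833.
Social marginal cost = private MC + MEC = 67.16 + 2.52q.
Set SMC = demand: 67.16 + 2.52q = 193.61 - 3.35q → q* = 21.5417.
Gap = |25.3833 − 21.5417| = 3.8416.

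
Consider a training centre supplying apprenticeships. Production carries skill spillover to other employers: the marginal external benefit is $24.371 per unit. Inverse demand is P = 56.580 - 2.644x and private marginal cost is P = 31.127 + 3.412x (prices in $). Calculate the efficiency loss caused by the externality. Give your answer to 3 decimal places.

Market equilibrium (private): 31.127 + 3.412x = 56.580 - 2.644x → x_m = 4.2029.
Social marginal cost = private MC − MEB = 6.756 + 3.412x.
Set SMC = demand: 6.756 + 3.412x = 56.580 - 2.644x → x* = 8.2272.
The loss is the area between SMC and demand from x* to x_m; with linear curves that's a triangle of height MEB(x_m).
DWL = ½ × 4.0243 × 24.3710 = 49.0381.

DWL = $49.038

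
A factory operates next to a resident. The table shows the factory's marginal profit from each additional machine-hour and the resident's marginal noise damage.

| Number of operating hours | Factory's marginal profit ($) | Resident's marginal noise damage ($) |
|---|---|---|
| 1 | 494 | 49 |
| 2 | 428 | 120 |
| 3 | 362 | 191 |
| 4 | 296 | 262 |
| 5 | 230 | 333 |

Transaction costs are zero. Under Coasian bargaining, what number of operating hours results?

Bargaining reaches the level where marginal profit last exceeds marginal noise damage.
That holds through level 4 (296 ≥ 262) but not at 5 (230 < 333).

4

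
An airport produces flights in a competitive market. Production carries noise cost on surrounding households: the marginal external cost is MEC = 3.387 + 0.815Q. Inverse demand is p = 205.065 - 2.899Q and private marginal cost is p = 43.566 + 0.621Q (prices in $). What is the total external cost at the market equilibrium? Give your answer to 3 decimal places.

Market equilibrium (private): 43.566 + 0.621Q = 205.065 - 2.899Q → Q_m = 45.8804.
Total external cost = ∫₀^{Q_m} (3.387 + 0.815Q) dQ = 3.387×45.8804 + ½×0.815×45.8804² = 1013.1889.

$1013.189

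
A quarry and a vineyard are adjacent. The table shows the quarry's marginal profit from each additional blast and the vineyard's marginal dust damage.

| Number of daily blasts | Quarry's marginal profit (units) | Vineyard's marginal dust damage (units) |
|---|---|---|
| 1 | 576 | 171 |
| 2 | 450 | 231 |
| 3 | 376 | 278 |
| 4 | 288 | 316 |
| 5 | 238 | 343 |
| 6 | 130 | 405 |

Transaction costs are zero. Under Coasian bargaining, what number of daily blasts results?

3

Bargaining reaches the level where marginal profit last exceeds marginal dust damage.
That holds through level 3 (376 ≥ 278) but not at 4 (288 < 316).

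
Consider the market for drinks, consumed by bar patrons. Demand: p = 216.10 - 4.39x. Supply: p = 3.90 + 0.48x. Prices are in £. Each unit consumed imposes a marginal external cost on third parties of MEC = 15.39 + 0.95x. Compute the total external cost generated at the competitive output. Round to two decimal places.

Market equilibrium (private): 3.90 + 0.48x = 216.10 - 4.39x → x_m = 43.5729.
Total external cost = ∫₀^{x_m} (15.39 + 0.95x) dx = 15.39×43.5729 + ½×0.95×43.5729² = 1572.4208.

£1572.42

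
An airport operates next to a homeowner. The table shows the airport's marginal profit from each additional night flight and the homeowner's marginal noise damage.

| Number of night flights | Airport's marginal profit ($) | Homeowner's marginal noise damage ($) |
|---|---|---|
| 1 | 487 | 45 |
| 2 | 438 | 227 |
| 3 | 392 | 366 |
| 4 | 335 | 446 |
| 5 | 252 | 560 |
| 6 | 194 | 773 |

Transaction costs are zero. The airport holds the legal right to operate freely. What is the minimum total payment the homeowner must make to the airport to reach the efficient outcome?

$781

Left alone the airport would choose level 6 (marginal profit stays positive).
Efficient level: k* = 3 (marginal profit ≥ marginal noise damage through 3).
The homeowner must at least cover the airport's forgone profit from cutting 6→3: 335 + 252 + 194 = 781.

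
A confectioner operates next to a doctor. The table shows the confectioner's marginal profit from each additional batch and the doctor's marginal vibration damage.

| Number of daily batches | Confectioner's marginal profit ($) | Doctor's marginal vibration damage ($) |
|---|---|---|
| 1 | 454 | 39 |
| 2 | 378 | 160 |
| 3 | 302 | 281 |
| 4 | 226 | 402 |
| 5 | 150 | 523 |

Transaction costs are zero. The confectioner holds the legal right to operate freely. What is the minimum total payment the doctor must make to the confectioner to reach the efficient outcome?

$376

Left alone the confectioner would choose level 5 (marginal profit stays positive).
Efficient level: k* = 3 (marginal profit ≥ marginal vibration damage through 3).
The doctor must at least cover the confectioner's forgone profit from cutting 5→3: 226 + 150 = 376.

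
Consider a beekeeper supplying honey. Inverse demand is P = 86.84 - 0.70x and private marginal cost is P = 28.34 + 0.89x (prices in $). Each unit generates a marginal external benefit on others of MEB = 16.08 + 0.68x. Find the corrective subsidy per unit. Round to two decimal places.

Social marginal cost = private MC − MEB = 12.26 + 0.21x.
Set SMC = demand: 12.26 + 0.21x = 86.84 - 0.70x → x* = 81.9560.
The Pigouvian subsidy equals MEB at x*: 16.08 + 0.68×81.9560 = 71.8101.

subsidy = $71.81 per unit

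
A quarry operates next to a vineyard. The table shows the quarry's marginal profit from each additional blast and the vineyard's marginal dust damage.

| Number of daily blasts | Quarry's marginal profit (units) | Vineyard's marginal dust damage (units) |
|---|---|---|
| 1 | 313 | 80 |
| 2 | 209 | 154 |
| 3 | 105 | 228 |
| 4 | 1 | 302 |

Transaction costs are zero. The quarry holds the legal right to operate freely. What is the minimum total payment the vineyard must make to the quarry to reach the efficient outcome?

Left alone the quarry would choose level 4 (marginal profit stays positive).
Efficient level: k* = 2 (marginal profit ≥ marginal dust damage through 2).
The vineyard must at least cover the quarry's forgone profit from cutting 4→2: 105 + 1 = 106.

106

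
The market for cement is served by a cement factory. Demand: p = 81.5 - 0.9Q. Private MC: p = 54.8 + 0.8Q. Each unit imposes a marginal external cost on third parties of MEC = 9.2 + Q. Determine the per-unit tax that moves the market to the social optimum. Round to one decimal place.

Social marginal cost = private MC + MEC = 64.0 + 1.8Q.
Set SMC = demand: 64.0 + 1.8Q = 81.5 - 0.9Q → Q* = 6.4815.
The Pigouvian tax equals MEC at Q*: 9.2 + 1.0×6.4815 = 15.6815.

tax = 15.7 per unit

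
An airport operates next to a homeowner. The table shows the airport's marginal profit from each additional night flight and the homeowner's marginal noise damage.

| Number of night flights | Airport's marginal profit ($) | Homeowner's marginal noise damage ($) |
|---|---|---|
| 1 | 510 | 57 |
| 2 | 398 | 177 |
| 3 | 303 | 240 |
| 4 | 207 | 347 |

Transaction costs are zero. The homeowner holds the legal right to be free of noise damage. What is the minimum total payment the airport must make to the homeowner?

Efficient level: marginal profit ≥ marginal noise damage through level 3, so k* = 3.
With the homeowner holding the right, the airport must at least compensate total damage at k*: 57 + 177 + 240 = 474.

$474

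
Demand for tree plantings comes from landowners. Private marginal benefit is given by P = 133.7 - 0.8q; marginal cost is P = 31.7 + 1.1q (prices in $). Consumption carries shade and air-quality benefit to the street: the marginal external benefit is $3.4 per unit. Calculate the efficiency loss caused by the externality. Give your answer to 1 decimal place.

DWL = $3.0

Market equilibrium (private): 31.7 + 1.1q = 133.7 - 0.8q → q_m = 53.6842.
Social marginal benefit = demand + MEB = 137.1 - 0.8q.
Set SMB = MC: 137.1 - 0.8q = 31.7 + 1.1q → q* = 55.4737.
Between q* and q_m the wedge SMB − MC runs linearly from 0 to MEB(q_m), so the loss is a triangle.
DWL = ½ × 1.7895 × 3.4000 = 3.0422.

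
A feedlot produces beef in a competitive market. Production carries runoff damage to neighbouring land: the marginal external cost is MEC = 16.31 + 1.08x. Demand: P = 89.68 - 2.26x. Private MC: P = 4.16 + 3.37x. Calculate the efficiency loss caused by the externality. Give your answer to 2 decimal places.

DWL = 79.75

Market equilibrium (private): 4.16 + 3.37x = 89.68 - 2.26x → x_m = 15.1901.
Social marginal cost = private MC + MEC = 20.47 + 4.45x.
Set SMC = demand: 20.47 + 4.45x = 89.68 - 2.26x → x* = 10.3145.
Height of the DWL triangle at x_m is SMC(x_m) − demand(x_m) = MEC(x_m) = 32.7153.
DWL = ½ × 4.8756 × 32.7153 = 79.7534.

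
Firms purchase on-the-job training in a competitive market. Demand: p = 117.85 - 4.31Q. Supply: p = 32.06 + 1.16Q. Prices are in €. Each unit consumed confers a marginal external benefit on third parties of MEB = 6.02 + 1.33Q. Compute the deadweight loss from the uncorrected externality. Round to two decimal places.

Market equilibrium (private): 32.06 + 1.16Q = 117.85 - 4.31Q → Q_m = 15.6837.
Social marginal benefit = demand + MEB = 123.87 - 2.98Q.
Set SMB = MC: 123.87 - 2.98Q = 32.06 + 1.16Q → Q* = 22.1763.
The welfare-loss triangle has base |Q_m − Q*| and height MEB(Q_m) (the vertical gap between SMB and MC is zero at Q* and MEB at Q_m).
DWL = ½ × 6.4926 × 26.8794 = 87.2586.

DWL = €87.26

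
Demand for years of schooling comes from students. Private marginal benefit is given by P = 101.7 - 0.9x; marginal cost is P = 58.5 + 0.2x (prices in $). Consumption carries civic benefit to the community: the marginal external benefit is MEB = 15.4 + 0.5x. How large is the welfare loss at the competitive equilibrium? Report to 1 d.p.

DWL = $1023.0

Market equilibrium (private): 58.5 + 0.2x = 101.7 - 0.9x → x_m = 39.2727.
Social marginal benefit = demand + MEB = 117.1 - 0.4x.
Set SMB = MC: 117.1 - 0.4x = 58.5 + 0.2x → x* = 97.6667.
The welfare-loss triangle has base |x_m − x*| and height MEB(x_m) (the vertical gap between SMB and MC is zero at x* and MEB at x_m).
DWL = ½ × 58.3940 × 35.0364 = 1022.9578.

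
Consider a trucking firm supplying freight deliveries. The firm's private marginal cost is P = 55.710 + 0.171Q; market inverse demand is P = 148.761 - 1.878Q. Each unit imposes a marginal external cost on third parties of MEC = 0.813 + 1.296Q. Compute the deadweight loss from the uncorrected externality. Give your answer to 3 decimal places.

Market equilibrium (private): 55.710 + 0.171Q = 148.761 - 1.878Q → Q_m = 45.4129.
Social marginal cost = private MC + MEC = 56.523 + 1.467Q.
Set SMC = demand: 56.523 + 1.467Q = 148.761 - 1.878Q → Q* = 27.5749.
The loss is the area between SMC and demand from Q* to Q_m; with linear curves that's a triangle of height MEC(Q_m).
DWL = ½ × 17.8380 × 59.6681 = 532.1798.

DWL = 532.180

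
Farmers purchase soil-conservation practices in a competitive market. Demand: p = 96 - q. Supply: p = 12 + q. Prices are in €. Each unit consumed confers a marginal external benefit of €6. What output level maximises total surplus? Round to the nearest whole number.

Social marginal benefit = demand + MEB = 102 - q.
Set SMB = MC: 102 - q = 12 + q → q* = 45.0000.

q* = 45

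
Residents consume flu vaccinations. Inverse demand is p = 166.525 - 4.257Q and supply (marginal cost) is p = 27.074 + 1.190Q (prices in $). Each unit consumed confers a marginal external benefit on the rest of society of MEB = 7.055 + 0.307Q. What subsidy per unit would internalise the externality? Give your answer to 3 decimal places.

subsidy = $15.805 per unit

Social marginal benefit = demand + MEB = 173.580 - 3.950Q.
Set SMB = MC: 173.580 - 3.950Q = 27.074 + 1.190Q → Q* = 28.5031.
The Pigouvian subsidy equals MEB at Q*: 7.055 + 0.307×28.5031 = 15.8055.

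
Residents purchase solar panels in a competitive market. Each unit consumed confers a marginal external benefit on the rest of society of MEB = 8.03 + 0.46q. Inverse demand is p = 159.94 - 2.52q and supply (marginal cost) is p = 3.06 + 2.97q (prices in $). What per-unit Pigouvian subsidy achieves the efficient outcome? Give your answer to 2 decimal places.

Social marginal benefit = demand + MEB = 167.97 - 2.06q.
Set SMB = MC: 167.97 - 2.06q = 3.06 + 2.97q → q* = 32.7853.
The Pigouvian subsidy equals MEB at q*: 8.03 + 0.46×32.7853 = 23.1112.

subsidy = $23.11 per unit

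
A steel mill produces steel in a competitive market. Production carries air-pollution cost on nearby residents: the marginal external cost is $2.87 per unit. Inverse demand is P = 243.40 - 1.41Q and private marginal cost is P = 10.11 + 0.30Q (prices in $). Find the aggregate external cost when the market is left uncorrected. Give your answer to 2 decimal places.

$391.55

Market equilibrium (private): 10.11 + 0.30Q = 243.40 - 1.41Q → Q_m = 136.4269.
Total external cost = MEC × Q_m = 2.87 × 136.4269 = 391.5452.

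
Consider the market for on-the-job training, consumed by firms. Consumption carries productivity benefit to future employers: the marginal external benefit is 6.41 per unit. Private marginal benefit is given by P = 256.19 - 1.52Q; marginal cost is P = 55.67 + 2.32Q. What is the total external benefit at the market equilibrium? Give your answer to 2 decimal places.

334.72

Market equilibrium (private): 55.67 + 2.32Q = 256.19 - 1.52Q → Q_m = 52.2188.
Total external benefit = MEB × Q_m = 6.41 × 52.2188 = 334.7225.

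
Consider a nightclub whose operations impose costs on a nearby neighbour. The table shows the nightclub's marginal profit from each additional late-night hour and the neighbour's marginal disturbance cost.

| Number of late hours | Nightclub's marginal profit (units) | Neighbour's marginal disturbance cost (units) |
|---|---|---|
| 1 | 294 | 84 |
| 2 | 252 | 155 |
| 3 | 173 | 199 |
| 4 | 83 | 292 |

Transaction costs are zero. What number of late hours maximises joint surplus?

2

Bargaining reaches the level where marginal profit last exceeds marginal disturbance cost.
That holds through level 2 (252 ≥ 155) but not at 3 (173 < 199).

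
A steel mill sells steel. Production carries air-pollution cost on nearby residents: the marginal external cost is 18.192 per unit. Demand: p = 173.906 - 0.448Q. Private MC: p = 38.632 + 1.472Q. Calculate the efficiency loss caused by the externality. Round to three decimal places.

DWL = 86.185

Market equilibrium (private): 38.632 + 1.472Q = 173.906 - 0.448Q → Q_m = 70.4552.
Social marginal cost = private MC + MEC = 56.824 + 1.472Q.
Set SMC = demand: 56.824 + 1.472Q = 173.906 - 0.448Q → Q* = 60.9802.
Between Q* and Q_m the wedge SMC − demand runs linearly from 0 to MEC(Q_m), so the loss is a triangle.
DWL = ½ × 9.4750 × 18.1920 = 86.1846.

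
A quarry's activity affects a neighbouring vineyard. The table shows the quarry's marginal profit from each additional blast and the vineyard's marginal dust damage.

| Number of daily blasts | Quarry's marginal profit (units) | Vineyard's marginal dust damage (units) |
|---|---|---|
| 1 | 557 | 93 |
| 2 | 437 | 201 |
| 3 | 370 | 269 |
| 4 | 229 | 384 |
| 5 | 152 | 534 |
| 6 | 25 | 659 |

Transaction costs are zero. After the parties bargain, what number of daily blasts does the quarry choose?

3

Bargaining reaches the level where marginal profit last exceeds marginal dust damage.
That holds through level 3 (370 ≥ 269) but not at 4 (229 < 384).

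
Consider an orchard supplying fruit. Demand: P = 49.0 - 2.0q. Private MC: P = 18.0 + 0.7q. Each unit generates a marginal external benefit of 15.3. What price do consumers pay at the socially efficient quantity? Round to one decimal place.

Social marginal cost = private MC − MEB = 2.7 + 0.7q.
Set SMC = demand: 2.7 + 0.7q = 49.0 - 2.0q → q* = 17.1481.
Consumer price on the demand curve at q*: 49.0 − 2.0×17.1481 = 14.7038.

P = 14.7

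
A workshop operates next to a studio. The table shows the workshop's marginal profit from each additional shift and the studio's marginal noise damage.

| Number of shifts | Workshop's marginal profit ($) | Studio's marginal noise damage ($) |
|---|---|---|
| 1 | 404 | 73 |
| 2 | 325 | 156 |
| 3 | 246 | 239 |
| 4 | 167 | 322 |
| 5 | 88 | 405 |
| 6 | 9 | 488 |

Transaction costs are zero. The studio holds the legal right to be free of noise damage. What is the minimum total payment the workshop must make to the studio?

$468

Efficient level: marginal profit ≥ marginal noise damage through level 3, so k* = 3.
With the studio holding the right, the workshop must at least compensate total damage at k*: 73 + 156 + 239 = 468.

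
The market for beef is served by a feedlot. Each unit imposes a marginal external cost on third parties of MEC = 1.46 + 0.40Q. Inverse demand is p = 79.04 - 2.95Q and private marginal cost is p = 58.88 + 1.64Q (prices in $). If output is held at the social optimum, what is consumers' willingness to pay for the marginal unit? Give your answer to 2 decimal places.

Social marginal cost = private MC + MEC = 60.34 + 2.04Q.
Set SMC = demand: 60.34 + 2.04Q = 79.04 - 2.95Q → Q* = 3.7475.
Consumer price on the demand curve at Q*: 79.04 − 2.95×3.7475 = 67.9849.

P = $67.98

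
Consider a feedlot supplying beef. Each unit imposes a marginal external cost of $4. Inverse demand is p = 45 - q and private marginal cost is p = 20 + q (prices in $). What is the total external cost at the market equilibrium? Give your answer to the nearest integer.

$50

Market equilibrium (private): 20 + q = 45 - q → q_m = 12.5000.
Total external cost = MEC × q_m = 4 × 12.5000 = 50.0000.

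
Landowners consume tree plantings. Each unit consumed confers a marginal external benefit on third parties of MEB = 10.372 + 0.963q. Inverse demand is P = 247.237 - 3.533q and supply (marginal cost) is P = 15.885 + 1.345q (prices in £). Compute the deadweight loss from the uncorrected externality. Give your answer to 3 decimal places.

DWL = £401.152

Market equilibrium (private): 15.885 + 1.345q = 247.237 - 3.533q → q_m = 47.4276.
Social marginal benefit = demand + MEB = 257.609 - 2.570q.
Set SMB = MC: 257.609 - 2.570q = 15.885 + 1.345q → q* = 61.7430.
Height of the DWL triangle at q_m is SMB(q_m) − MC(q_m) = MEB(q_m) = 56.0448.
DWL = ½ × 14.3154 × 56.0448 = 401.1519.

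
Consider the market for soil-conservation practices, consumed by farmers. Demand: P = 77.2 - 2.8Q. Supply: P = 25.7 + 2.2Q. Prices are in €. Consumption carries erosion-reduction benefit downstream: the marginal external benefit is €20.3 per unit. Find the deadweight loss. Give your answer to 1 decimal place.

DWL = €41.2

Market equilibrium (private): 25.7 + 2.2Q = 77.2 - 2.8Q → Q_m = 10.3000.
Social marginal benefit = demand + MEB = 97.5 - 2.8Q.
Set SMB = MC: 97.5 - 2.8Q = 25.7 + 2.2Q → Q* = 14.3600.
The loss is the area between SMB and MC from Q* to Q_m; with linear curves that's a triangle of height MEB(Q_m).
DWL = ½ × 4.0600 × 20.3000 = 41.2090.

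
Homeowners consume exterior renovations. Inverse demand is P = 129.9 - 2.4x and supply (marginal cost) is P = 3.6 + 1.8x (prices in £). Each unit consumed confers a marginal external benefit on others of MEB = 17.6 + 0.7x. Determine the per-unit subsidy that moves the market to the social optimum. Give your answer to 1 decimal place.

Social marginal benefit = demand + MEB = 147.5 - 1.7x.
Set SMB = MC: 147.5 - 1.7x = 3.6 + 1.8x → x* = 41.1143.
The Pigouvian subsidy equals MEB at x*: 17.6 + 0.7×41.1143 = 46.3800.

subsidy = £46.4 per unit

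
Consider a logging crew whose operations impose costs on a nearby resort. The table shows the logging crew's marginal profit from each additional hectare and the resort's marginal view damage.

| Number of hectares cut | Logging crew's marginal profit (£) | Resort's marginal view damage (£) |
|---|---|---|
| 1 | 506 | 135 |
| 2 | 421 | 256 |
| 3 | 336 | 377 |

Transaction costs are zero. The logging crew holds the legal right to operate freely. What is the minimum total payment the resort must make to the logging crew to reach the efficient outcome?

Left alone the logging crew would choose level 3 (marginal profit stays positive).
Efficient level: k* = 2 (marginal profit ≥ marginal view damage through 2).
The resort must at least cover the logging crew's forgone profit from cutting 3→2: 336 = 336.

£336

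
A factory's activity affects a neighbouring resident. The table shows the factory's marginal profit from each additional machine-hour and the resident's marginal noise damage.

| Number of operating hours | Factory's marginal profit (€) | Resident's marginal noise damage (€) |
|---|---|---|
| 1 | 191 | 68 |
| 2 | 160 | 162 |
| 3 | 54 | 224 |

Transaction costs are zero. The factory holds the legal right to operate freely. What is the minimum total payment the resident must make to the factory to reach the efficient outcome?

Left alone the factory would choose level 3 (marginal profit stays positive).
Efficient level: k* = 1 (marginal profit ≥ marginal noise damage through 1).
The resident must at least cover the factory's forgone profit from cutting 3→1: 160 + 54 = 214.

€214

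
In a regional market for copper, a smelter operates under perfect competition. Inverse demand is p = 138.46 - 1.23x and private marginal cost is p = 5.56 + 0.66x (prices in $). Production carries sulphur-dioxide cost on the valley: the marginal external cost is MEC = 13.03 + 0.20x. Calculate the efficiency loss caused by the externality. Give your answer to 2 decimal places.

DWL = $175.61

Market equilibrium (private): 5.56 + 0.66x = 138.46 - 1.23x → x_m = 70.3175.
Social marginal cost = private MC + MEC = 18.59 + 0.86x.
Set SMC = demand: 18.59 + 0.86x = 138.46 - 1.23x → x* = 57.3541.
The welfare-loss triangle has base |x_m − x*| and height MEC(x_m) (the vertical gap between SMC and demand is zero at x* and MEC at x_m).
DWL = ½ × 12.9634 × 27.0935 = 175.6119.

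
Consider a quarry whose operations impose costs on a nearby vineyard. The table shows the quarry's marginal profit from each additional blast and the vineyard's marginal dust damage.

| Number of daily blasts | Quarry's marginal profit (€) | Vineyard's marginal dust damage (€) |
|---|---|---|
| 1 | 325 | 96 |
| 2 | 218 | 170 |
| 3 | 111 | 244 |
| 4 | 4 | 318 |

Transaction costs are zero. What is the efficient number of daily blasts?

Bargaining reaches the level where marginal profit last exceeds marginal dust damage.
That holds through level 2 (218 ≥ 170) but not at 3 (111 < 244).

2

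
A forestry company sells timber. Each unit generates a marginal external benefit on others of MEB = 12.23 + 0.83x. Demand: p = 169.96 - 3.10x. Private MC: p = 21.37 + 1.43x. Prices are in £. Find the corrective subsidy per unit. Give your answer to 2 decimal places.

Social marginal cost = private MC − MEB = 9.14 + 0.60x.
Set SMC = demand: 9.14 + 0.60x = 169.96 - 3.10x → x* = 43.4649.
The Pigouvian subsidy equals MEB at x*: 12.23 + 0.83×43.4649 = 48.3059.

subsidy = £48.31 per unit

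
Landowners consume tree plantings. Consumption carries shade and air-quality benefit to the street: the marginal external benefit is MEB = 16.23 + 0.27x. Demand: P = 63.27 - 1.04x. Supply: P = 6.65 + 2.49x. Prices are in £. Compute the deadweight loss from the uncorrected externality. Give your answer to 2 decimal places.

DWL = £64.84

Market equilibrium (private): 6.65 + 2.49x = 63.27 - 1.04x → x_m = 16.0397.
Social marginal benefit = demand + MEB = 79.50 - 0.77x.
Set SMB = MC: 79.50 - 0.77x = 6.65 + 2.49x → x* = 22.3466.
The loss is the area between SMB and MC from x* to x_m; with linear curves that's a triangle of height MEB(x_m).
DWL = ½ × 6.3069 × 20.5607 = 64.8371.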